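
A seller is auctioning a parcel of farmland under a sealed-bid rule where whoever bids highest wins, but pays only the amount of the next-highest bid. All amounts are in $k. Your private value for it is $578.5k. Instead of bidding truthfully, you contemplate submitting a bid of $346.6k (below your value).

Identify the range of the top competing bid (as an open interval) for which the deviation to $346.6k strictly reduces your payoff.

If the competing bid is below $346.6k, both bids win at the same price — no difference.
If it is above $578.5k, both bids lose — no difference.
If it lies strictly between $346.6k and $578.5k, bidding your value wins at a price below your value (positive payoff) while bidding $346.6k loses (payoff 0).
So the deviation strictly hurts on the open interval ($346.6k, $578.5k).

($346.6k, $578.5k)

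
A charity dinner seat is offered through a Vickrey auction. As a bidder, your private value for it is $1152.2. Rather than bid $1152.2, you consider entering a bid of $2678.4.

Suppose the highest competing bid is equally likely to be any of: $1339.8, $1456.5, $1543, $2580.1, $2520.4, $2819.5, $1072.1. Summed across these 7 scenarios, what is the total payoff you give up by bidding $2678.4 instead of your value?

The deviation costs you only when the competing bid falls strictly between $1152.2 and $2678.4; elsewhere both bids give the same outcome.
$1339.8: truthful payoff $0, deviation payoff −$187.6 → loss $187.6.
$1456.5: truthful payoff $0, deviation payoff −$304.3 → loss $304.3.
$1543: truthful payoff $0, deviation payoff −$390.8 → loss $390.8.
$2580.1: truthful payoff $0, deviation payoff −$1427.9 → loss $1427.9.
$2520.4: truthful payoff $0, deviation payoff −$1368.2 → loss $1368.2.
$2819.5: outcomes coincide → loss $0.
$1072.1: outcomes coincide → loss $0.
Total loss = $187.6 + $304.3 + $390.8 + $1427.9 + $1368.2 = $3678.8.

$3678.8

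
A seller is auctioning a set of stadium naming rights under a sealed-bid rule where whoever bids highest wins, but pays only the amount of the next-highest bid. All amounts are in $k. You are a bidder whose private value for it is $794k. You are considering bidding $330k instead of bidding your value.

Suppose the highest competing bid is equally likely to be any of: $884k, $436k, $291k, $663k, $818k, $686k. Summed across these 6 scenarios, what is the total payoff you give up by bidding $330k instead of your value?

The deviation costs you only when the competing bid falls strictly between $330k and $794k; elsewhere both bids give the same outcome.
$884k: outcomes coincide → loss $0k.
$436k: truthful payoff $358k, deviation payoff $0k → loss $358k.
$291k: outcomes coincide → loss $0k.
$663k: truthful payoff $131k, deviation payoff $0k → loss $131k.
$818k: outcomes coincide → loss $0k.
$686k: truthful payoff $108k, deviation payoff $0k → loss $108k.
Total loss = $358k + $131k + $108k = $597k.
Truthful bidding weakly dominates here: raising your bid can only win items priced above your value, and lowering it can only forfeit items priced below.

$597k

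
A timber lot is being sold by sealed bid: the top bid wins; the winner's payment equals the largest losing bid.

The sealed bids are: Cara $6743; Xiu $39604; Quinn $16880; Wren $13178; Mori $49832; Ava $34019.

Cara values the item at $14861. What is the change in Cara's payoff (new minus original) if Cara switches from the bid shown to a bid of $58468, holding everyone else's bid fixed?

The highest bid among the other bidders is $49832; Cara's bid doesn't change that.
Original bid $6743: Cara is not highest (top rival bid is $49832); payoff $0.
Alternative bid $58468: Cara is highest, pays the top rival bid $49832; payoff $14861 − $49832 = −$34971.
Change in payoff = −$34971 − ($0) = −$34971.

−$34971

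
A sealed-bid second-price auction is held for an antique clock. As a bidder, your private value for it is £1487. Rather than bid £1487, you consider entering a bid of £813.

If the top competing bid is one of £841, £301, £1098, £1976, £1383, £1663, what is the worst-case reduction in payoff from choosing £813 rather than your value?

£646

£841: truthful gives £646, deviation gives £0 → loss £646.
£301: same outcome either way → loss £0.
£1098: truthful gives £389, deviation gives £0 → loss £389.
£1976: same outcome either way → loss £0.
£1383: truthful gives £104, deviation gives £0 → loss £104.
£1663: same outcome either way → loss £0.
Maximum loss: £646.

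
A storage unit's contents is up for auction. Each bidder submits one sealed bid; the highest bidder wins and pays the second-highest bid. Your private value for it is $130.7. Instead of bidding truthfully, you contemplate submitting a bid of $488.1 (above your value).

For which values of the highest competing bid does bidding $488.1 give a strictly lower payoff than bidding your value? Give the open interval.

If the competing bid is below $130.7, both bids win at the same price — no difference.
If it is above $488.1, both bids lose — no difference.
If it lies strictly between $130.7 and $488.1, bidding your value loses (payoff 0) while bidding $488.1 wins at a price above your value (payoff negative).
So the deviation strictly hurts on the open interval ($130.7, $488.1).
Truthful bidding weakly dominates here: raising your bid can only win items priced above your value, and lowering it can only forfeit items priced below.

($130.7, $488.1)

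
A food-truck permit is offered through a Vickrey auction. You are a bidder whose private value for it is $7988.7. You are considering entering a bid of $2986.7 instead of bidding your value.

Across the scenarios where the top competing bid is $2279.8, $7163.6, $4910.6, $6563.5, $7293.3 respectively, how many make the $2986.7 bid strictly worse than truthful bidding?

4

The deviation hurts exactly when the highest competing bid lies strictly between $2986.7 and $7988.7 — underbidding then forfeits a profitable win.
$2279.8: below both → same outcome either way.
$7163.6: inside the interval → strictly worse (loss $825.1).
$4910.6: inside the interval → strictly worse (loss $3078.1).
$6563.5: inside the interval → strictly worse (loss $1425.2).
$7293.3: inside the interval → strictly worse (loss $695.4).
Count: 4.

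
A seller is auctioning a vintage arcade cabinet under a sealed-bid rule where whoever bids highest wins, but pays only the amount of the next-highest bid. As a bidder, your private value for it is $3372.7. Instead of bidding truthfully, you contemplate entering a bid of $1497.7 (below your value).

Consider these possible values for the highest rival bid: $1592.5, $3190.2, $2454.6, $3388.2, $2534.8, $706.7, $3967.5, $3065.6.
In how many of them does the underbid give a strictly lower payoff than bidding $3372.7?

5

The deviation hurts exactly when the highest competing bid lies strictly between $1497.7 and $3372.7 — underbidding then forfeits a profitable win.
$1592.5: inside the interval → strictly worse (loss $1780.2).
$3190.2: inside the interval → strictly worse (loss $182.5).
$2454.6: inside the interval → strictly worse (loss $918.1).
$3388.2: above both → same outcome either way.
$2534.8: inside the interval → strictly worse (loss $837.9).
$706.7: below both → same outcome either way.
$3967.5: above both → same outcome either way.
$3065.6: inside the interval → strictly worse (loss $307.1).
Count: 5.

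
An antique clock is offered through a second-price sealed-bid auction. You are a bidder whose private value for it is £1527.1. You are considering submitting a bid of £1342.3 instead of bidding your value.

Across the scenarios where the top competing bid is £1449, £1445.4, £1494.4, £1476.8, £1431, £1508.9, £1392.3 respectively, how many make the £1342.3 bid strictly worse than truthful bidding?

The deviation hurts exactly when the highest competing bid lies strictly between £1342.3 and £1527.1 — underbidding then forfeits a profitable win.
£1449: inside the interval → strictly worse (loss £78.1).
£1445.4: inside the interval → strictly worse (loss £81.7).
£1494.4: inside the interval → strictly worse (loss £32.7).
£1476.8: inside the interval → strictly worse (loss £50.3).
£1431: inside the interval → strictly worse (loss £96.1).
£1508.9: inside the interval → strictly worse (loss £18.2).
£1392.3: inside the interval → strictly worse (loss £134.8).
Count: 7.

7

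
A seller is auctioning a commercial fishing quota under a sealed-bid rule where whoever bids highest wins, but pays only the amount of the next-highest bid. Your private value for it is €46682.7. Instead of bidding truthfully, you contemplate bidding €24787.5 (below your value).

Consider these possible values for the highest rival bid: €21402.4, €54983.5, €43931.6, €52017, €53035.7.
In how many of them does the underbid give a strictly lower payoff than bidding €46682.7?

1

The deviation hurts exactly when the highest competing bid lies strictly between €24787.5 and €46682.7 — underbidding then forfeits a profitable win.
€21402.4: below both → same outcome either way.
€54983.5: above both → same outcome either way.
€43931.6: inside the interval → strictly worse (loss €2751.1).
€52017: above both → same outcome either way.
€53035.7: above both → same outcome either way.
Count: 1.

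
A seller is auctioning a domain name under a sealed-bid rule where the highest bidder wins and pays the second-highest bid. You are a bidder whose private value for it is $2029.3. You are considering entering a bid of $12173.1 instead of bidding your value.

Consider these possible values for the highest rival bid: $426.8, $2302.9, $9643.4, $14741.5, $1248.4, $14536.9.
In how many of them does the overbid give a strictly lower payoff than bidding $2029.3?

The deviation hurts exactly when the highest competing bid lies strictly between $2029.3 and $12173.1 — overbidding then wins at a price above your value.
$426.8: below both → same outcome either way.
$2302.9: inside the interval → strictly worse (loss $273.6).
$9643.4: inside the interval → strictly worse (loss $7614.1).
$14741.5: above both → same outcome either way.
$1248.4: below both → same outcome either way.
$14536.9: above both → same outcome either way.
Count: 2.

2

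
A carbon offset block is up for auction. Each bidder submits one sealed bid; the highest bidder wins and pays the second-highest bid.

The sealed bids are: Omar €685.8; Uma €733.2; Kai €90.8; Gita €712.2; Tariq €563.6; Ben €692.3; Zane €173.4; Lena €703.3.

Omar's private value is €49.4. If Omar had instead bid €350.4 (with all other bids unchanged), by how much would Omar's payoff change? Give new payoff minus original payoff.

€0

The highest bid among the other bidders is €733.2; Omar's bid doesn't change that.
Original bid €685.8: Omar is not highest (top rival bid is €733.2); payoff €0.
Alternative bid €350.4: Omar is not highest (top rival bid is €733.2); payoff €0.
Change in payoff = €0 − (€0) = €0.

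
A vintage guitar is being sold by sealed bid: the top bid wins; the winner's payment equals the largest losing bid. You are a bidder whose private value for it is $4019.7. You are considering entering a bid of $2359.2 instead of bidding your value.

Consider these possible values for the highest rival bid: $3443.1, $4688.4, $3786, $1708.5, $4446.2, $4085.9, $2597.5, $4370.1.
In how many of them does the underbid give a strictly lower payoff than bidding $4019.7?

The deviation hurts exactly when the highest competing bid lies strictly between $2359.2 and $4019.7 — underbidding then forfeits a profitable win.
$3443.1: inside the interval → strictly worse (loss $576.6).
$4688.4: above both → same outcome either way.
$3786: inside the interval → strictly worse (loss $233.7).
$1708.5: below both → same outcome either way.
$4446.2: above both → same outcome either way.
$4085.9: above both → same outcome either way.
$2597.5: inside the interval → strictly worse (loss $1422.2).
$4370.1: above both → same outcome either way.
Count: 3.

3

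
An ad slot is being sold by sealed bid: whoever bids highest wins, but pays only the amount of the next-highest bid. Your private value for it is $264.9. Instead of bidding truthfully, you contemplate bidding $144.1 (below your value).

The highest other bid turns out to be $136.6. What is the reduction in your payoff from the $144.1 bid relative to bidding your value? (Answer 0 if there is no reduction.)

Bidding your value $264.9: you win (since $264.9 > $136.6) and pay $136.6. Payoff $128.3.
Bidding $144.1: you win and pay $136.6. Payoff $264.9 − $136.6 = $128.3.
Difference = $128.3 − $128.3 = $0; both bids lead to the same outcome because the competing bid is below both your value and your alternative bid.

$0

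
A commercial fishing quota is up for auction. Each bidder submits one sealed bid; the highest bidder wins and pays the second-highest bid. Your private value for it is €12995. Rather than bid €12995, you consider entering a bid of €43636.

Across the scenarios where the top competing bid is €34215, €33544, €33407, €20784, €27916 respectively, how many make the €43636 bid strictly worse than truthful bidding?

The deviation hurts exactly when the highest competing bid lies strictly between €12995 and €43636 — overbidding then wins at a price above your value.
€34215: inside the interval → strictly worse (loss €21220).
€33544: inside the interval → strictly worse (loss €20549).
€33407: inside the interval → strictly worse (loss €20412).
€20784: inside the interval → strictly worse (loss €7789).
€27916: inside the interval → strictly worse (loss €14921).
Count: 5.

5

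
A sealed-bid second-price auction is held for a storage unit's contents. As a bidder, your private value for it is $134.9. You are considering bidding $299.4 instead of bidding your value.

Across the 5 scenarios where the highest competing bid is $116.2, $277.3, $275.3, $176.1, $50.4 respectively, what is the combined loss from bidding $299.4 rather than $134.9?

$324

The deviation costs you only when the competing bid falls strictly between $134.9 and $299.4; elsewhere both bids give the same outcome.
$116.2: outcomes coincide → loss $0.
$277.3: truthful payoff $0, deviation payoff −$142.4 → loss $142.4.
$275.3: truthful payoff $0, deviation payoff −$140.4 → loss $140.4.
$176.1: truthful payoff $0, deviation payoff −$41.2 → loss $41.2.
$50.4: outcomes coincide → loss $0.
Total loss = $142.4 + $140.4 + $41.2 = $324.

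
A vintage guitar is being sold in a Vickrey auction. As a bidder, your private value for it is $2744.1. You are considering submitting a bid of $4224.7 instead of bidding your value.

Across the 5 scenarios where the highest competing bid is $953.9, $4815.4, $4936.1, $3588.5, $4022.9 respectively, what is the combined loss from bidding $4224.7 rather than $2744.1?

$2123.2

The deviation costs you only when the competing bid falls strictly between $2744.1 and $4224.7; elsewhere both bids give the same outcome.
$953.9: outcomes coincide → loss $0.
$4815.4: outcomes coincide → loss $0.
$4936.1: outcomes coincide → loss $0.
$3588.5: truthful payoff $0, deviation payoff −$844.4 → loss $844.4.
$4022.9: truthful payoff $0, deviation payoff −$1278.8 → loss $1278.8.
Total loss = $844.4 + $1278.8 = $2123.2.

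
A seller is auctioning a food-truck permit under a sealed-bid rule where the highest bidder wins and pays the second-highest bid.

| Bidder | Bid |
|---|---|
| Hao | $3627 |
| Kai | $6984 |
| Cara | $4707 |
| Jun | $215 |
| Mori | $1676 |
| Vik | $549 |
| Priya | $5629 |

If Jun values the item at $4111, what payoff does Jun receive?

$0

Highest bid: Kai at $6984, so Kai wins.
Second-highest bid: Priya at $5629 — that is the price the winner pays.
Jun did not win, so Jun pays nothing and receives nothing: payoff $0.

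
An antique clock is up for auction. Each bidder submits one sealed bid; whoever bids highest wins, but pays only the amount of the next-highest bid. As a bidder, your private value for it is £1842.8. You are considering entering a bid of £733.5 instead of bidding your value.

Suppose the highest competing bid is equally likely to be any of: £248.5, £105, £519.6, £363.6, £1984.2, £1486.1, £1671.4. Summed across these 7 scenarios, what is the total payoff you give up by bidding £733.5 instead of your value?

£528.1

The deviation costs you only when the competing bid falls strictly between £733.5 and £1842.8; elsewhere both bids give the same outcome.
£248.5: outcomes coincide → loss £0.
£105: outcomes coincide → loss £0.
£519.6: outcomes coincide → loss £0.
£363.6: outcomes coincide → loss £0.
£1984.2: outcomes coincide → loss £0.
£1486.1: truthful payoff £356.7, deviation payoff £0 → loss £356.7.
£1671.4: truthful payoff £171.4, deviation payoff £0 → loss £171.4.
Total loss = £356.7 + £171.4 = £528.1.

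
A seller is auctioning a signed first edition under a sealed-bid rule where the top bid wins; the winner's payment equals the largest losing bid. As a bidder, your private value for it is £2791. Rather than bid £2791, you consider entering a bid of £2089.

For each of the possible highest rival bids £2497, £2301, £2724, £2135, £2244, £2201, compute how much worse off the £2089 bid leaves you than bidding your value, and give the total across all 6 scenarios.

The deviation costs you only when the competing bid falls strictly between £2089 and £2791; elsewhere both bids give the same outcome.
£2497: truthful payoff £294, deviation payoff £0 → loss £294.
£2301: truthful payoff £490, deviation payoff £0 → loss £490.
£2724: truthful payoff £67, deviation payoff £0 → loss £67.
£2135: truthful payoff £656, deviation payoff £0 → loss £656.
£2244: truthful payoff £547, deviation payoff £0 → loss £547.
£2201: truthful payoff £590, deviation payoff £0 → loss £590.
Total loss = £294 + £490 + £67 + £656 + £547 + £590 = £2644.
Truthful bidding weakly dominates here: raising your bid can only win items priced above your value, and lowering it can only forfeit items priced below.

£2644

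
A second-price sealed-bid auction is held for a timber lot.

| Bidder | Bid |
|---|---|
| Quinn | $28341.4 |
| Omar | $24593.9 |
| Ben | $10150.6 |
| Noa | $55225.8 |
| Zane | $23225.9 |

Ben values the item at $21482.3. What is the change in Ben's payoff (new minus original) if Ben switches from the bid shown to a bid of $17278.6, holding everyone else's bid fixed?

$0

The highest bid among the other bidders is $55225.8; Ben's bid doesn't change that.
Original bid $10150.6: Ben is not highest (top rival bid is $55225.8); payoff $0.
Alternative bid $17278.6: Ben is not highest (top rival bid is $55225.8); payoff $0.
Change in payoff = $0 − ($0) = $0.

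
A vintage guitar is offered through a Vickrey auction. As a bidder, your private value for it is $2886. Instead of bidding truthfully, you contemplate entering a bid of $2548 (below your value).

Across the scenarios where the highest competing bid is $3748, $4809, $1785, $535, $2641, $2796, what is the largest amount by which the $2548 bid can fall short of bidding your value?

$3748: same outcome either way → loss $0.
$4809: same outcome either way → loss $0.
$1785: same outcome either way → loss $0.
$535: same outcome either way → loss $0.
$2641: truthful gives $245, deviation gives $0 → loss $245.
$2796: truthful gives $90, deviation gives $0 → loss $90.
Maximum loss: $245.

$245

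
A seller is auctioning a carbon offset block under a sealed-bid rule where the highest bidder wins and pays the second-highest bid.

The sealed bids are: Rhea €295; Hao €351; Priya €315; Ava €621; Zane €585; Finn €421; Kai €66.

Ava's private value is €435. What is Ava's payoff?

−€150

Highest bid: Ava at €621, so Ava wins.
Second-highest bid: Zane at €585 — that is the price the winner pays.
Ava's payoff = value − price = €435 − €585 = −€150.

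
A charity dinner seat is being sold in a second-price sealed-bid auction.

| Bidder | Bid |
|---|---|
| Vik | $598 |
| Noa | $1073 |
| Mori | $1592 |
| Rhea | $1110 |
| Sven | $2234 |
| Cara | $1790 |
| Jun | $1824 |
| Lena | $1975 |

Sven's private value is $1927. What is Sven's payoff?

−$48

Highest bid: Sven at $2234, so Sven wins.
Second-highest bid: Lena at $1975 — that is the price the winner pays.
Sven's payoff = value − price = $1927 − $1975 = −$48.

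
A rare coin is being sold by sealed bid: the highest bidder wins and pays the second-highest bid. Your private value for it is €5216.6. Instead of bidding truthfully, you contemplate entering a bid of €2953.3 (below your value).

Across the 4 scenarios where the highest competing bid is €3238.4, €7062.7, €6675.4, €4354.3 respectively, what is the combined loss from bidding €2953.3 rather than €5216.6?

The deviation costs you only when the competing bid falls strictly between €2953.3 and €5216.6; elsewhere both bids give the same outcome.
€3238.4: truthful payoff €1978.2, deviation payoff €0 → loss €1978.2.
€7062.7: outcomes coincide → loss €0.
€6675.4: outcomes coincide → loss €0.
€4354.3: truthful payoff €862.3, deviation payoff €0 → loss €862.3.
Total loss = €1978.2 + €862.3 = €2840.5.

€2840.5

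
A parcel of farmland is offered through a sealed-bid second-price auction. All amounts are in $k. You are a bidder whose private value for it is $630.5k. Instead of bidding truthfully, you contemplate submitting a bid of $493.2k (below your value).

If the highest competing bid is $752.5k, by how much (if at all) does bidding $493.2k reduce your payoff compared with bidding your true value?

$0k

Bidding your value $630.5k: you lose (since $630.5k < $752.5k). Payoff $0k.
Bidding $493.2k: you lose. Payoff $0k.
Difference = $0k − $0k = $0k; both bids lead to the same outcome because the competing bid is above both your value and your alternative bid.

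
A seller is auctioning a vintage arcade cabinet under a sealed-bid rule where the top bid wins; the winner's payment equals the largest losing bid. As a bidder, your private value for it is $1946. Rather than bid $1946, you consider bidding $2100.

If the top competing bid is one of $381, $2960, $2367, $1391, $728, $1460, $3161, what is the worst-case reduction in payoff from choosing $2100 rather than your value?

$0

$381: same outcome either way → loss $0.
$2960: same outcome either way → loss $0.
$2367: same outcome either way → loss $0.
$1391: same outcome either way → loss $0.
$728: same outcome either way → loss $0.
$1460: same outcome either way → loss $0.
$3161: same outcome either way → loss $0.
Maximum loss: $0.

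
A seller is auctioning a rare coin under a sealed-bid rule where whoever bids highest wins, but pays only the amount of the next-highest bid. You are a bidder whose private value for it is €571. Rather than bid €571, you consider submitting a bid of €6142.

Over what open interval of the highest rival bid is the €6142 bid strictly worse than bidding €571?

(€571, €6142)

If the competing bid is below €571, both bids win at the same price — no difference.
If it is above €6142, both bids lose — no difference.
If it lies strictly between €571 and €6142, bidding your value loses (payoff 0) while bidding €6142 wins at a price above your value (payoff negative).
So the deviation strictly hurts on the open interval (€571, €6142).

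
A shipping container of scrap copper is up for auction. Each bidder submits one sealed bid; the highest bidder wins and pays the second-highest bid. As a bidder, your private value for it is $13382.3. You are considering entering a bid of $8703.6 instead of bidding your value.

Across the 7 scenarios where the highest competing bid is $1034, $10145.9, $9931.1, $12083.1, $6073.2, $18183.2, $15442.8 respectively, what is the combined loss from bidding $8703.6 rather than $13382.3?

The deviation costs you only when the competing bid falls strictly between $8703.6 and $13382.3; elsewhere both bids give the same outcome.
$1034: outcomes coincide → loss $0.
$10145.9: truthful payoff $3236.4, deviation payoff $0 → loss $3236.4.
$9931.1: truthful payoff $3451.2, deviation payoff $0 → loss $3451.2.
$12083.1: truthful payoff $1299.2, deviation payoff $0 → loss $1299.2.
$6073.2: outcomes coincide → loss $0.
$18183.2: outcomes coincide → loss $0.
$15442.8: outcomes coincide → loss $0.
Total loss = $3236.4 + $3451.2 + $1299.2 = $7986.8.

$7986.8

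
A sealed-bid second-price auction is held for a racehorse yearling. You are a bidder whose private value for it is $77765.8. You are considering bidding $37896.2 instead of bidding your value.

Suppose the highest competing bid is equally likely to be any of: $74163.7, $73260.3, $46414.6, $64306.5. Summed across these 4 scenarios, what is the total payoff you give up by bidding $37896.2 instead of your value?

$52918.1

The deviation costs you only when the competing bid falls strictly between $37896.2 and $77765.8; elsewhere both bids give the same outcome.
$74163.7: truthful payoff $3602.1, deviation payoff $0 → loss $3602.1.
$73260.3: truthful payoff $4505.5, deviation payoff $0 → loss $4505.5.
$46414.6: truthful payoff $31351.2, deviation payoff $0 → loss $31351.2.
$64306.5: truthful payoff $13459.3, deviation payoff $0 → loss $13459.3.
Total loss = $3602.1 + $4505.5 + $31351.2 + $13459.3 = $52918.1.
In a second-price auction your bid sets only whether you win, not what you pay, so bidding your true value is weakly dominant.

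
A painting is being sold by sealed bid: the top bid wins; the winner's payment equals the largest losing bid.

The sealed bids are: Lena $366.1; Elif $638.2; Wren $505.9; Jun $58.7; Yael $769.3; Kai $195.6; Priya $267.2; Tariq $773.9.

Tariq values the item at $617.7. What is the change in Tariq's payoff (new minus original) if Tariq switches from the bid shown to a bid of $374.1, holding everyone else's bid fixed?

$151.6

The highest bid among the other bidders is $769.3; Tariq's bid doesn't change that.
Original bid $773.9: Tariq is highest, pays the top rival bid $769.3; payoff $617.7 − $769.3 = −$151.6.
Alternative bid $374.1: Tariq is not highest (top rival bid is $769.3); payoff $0.
Change in payoff = $0 − (−$151.6) = $151.6.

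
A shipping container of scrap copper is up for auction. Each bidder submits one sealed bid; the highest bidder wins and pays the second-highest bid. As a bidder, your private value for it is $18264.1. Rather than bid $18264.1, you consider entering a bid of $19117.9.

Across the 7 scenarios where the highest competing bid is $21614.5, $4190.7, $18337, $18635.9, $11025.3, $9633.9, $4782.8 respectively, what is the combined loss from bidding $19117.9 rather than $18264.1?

The deviation costs you only when the competing bid falls strictly between $18264.1 and $19117.9; elsewhere both bids give the same outcome.
$21614.5: outcomes coincide → loss $0.
$4190.7: outcomes coincide → loss $0.
$18337: truthful payoff $0, deviation payoff −$72.9 → loss $72.9.
$18635.9: truthful payoff $0, deviation payoff −$371.8 → loss $371.8.
$11025.3: outcomes coincide → loss $0.
$9633.9: outcomes coincide → loss $0.
$4782.8: outcomes coincide → loss $0.
Total loss = $72.9 + $371.8 = $444.7.

$444.7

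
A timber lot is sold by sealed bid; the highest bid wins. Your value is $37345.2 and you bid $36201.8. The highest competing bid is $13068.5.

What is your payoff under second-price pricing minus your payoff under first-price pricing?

You have the highest bid, so you win under either rule.
Second-price: pay $13068.5 → payoff $24276.7.
First-price: pay your own bid $36201.8 → payoff $1143.4.
Difference = $24276.7 − ($1143.4) = $23133.3.

$23133.3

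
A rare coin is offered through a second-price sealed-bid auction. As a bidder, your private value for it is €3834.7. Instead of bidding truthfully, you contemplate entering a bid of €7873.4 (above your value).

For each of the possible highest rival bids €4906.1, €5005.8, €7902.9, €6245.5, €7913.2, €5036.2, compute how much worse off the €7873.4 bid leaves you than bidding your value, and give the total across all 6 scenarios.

The deviation costs you only when the competing bid falls strictly between €3834.7 and €7873.4; elsewhere both bids give the same outcome.
€4906.1: truthful payoff €0, deviation payoff −€1071.4 → loss €1071.4.
€5005.8: truthful payoff €0, deviation payoff −€1171.1 → loss €1171.1.
€7902.9: outcomes coincide → loss €0.
€6245.5: truthful payoff €0, deviation payoff −€2410.8 → loss €2410.8.
€7913.2: outcomes coincide → loss €0.
€5036.2: truthful payoff €0, deviation payoff −€1201.5 → loss €1201.5.
Total loss = €1071.4 + €1171.1 + €2410.8 + €1201.5 = €5854.8.
Because the price is fixed by the runner-up's bid, deviating from your value can only change a good outcome into a bad one — never the reverse.

€5854.8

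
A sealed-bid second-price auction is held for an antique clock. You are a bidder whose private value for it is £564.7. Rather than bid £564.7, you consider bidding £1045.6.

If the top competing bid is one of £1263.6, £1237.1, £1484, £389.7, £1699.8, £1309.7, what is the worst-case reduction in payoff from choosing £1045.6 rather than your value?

£0

£1263.6: same outcome either way → loss £0.
£1237.1: same outcome either way → loss £0.
£1484: same outcome either way → loss £0.
£389.7: same outcome either way → loss £0.
£1699.8: same outcome either way → loss £0.
£1309.7: same outcome either way → loss £0.
Maximum loss: £0.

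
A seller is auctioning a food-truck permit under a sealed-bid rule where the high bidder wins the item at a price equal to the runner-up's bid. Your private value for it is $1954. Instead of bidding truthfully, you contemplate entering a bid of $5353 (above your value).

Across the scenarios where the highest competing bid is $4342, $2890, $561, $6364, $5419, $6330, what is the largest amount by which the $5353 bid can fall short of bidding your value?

$4342: truthful gives $0, deviation gives −$2388 → loss $2388.
$2890: truthful gives $0, deviation gives −$936 → loss $936.
$561: same outcome either way → loss $0.
$6364: same outcome either way → loss $0.
$5419: same outcome either way → loss $0.
$6330: same outcome either way → loss $0.
Maximum loss: $2388.

$2388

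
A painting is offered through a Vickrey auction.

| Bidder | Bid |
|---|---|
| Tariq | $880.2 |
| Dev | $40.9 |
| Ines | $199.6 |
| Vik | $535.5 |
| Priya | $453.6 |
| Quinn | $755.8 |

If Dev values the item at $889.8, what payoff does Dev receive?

Highest bid: Tariq at $880.2, so Tariq wins.
Second-highest bid: Quinn at $755.8 — that is the price the winner pays.
Dev did not win, so Dev pays nothing and receives nothing: payoff $0.

$0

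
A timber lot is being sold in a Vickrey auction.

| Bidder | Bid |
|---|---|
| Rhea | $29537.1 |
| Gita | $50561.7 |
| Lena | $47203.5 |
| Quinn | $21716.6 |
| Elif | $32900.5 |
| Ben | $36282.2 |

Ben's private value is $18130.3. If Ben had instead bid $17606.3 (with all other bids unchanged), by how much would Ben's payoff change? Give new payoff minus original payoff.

The highest bid among the other bidders is $50561.7; Ben's bid doesn't change that.
Original bid $36282.2: Ben is not highest (top rival bid is $50561.7); payoff $0.
Alternative bid $17606.3: Ben is not highest (top rival bid is $50561.7); payoff $0.
Change in payoff = $0 − ($0) = $0.

$0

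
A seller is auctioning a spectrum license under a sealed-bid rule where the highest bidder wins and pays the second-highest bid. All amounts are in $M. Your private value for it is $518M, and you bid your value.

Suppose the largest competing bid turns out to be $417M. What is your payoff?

Your bid $518M exceeds the highest competing bid $417M, so you win.
In a second-price auction the winner pays the second-highest bid, $417M.
Payoff = value − price = $518M − $417M = $101M.

$101M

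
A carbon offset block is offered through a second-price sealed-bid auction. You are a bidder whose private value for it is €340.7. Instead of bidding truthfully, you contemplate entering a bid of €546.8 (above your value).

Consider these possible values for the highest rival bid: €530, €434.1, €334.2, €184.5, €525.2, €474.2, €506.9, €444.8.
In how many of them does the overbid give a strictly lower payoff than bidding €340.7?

The deviation hurts exactly when the highest competing bid lies strictly between €340.7 and €546.8 — overbidding then wins at a price above your value.
€530: inside the interval → strictly worse (loss €189.3).
€434.1: inside the interval → strictly worse (loss €93.4).
€334.2: below both → same outcome either way.
€184.5: below both → same outcome either way.
€525.2: inside the interval → strictly worse (loss €184.5).
€474.2: inside the interval → strictly worse (loss €133.5).
€506.9: inside the interval → strictly worse (loss €166.2).
€444.8: inside the interval → strictly worse (loss €104.1).
Count: 6.

6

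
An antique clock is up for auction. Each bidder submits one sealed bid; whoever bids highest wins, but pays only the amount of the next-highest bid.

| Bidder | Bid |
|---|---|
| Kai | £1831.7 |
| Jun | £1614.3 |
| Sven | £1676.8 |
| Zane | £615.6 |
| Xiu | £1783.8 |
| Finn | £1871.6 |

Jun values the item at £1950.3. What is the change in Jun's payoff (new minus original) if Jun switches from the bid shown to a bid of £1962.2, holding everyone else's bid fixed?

The highest bid among the other bidders is £1871.6; Jun's bid doesn't change that.
Original bid £1614.3: Jun is not highest (top rival bid is £1871.6); payoff £0.
Alternative bid £1962.2: Jun is highest, pays the top rival bid £1871.6; payoff £1950.3 − £1871.6 = £78.7.
Change in payoff = £78.7 − (£0) = £78.7.

£78.7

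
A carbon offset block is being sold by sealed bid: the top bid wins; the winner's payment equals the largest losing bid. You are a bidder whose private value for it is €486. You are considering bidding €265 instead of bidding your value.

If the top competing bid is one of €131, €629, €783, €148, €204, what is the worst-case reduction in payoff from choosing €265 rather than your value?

€131: same outcome either way → loss €0.
€629: same outcome either way → loss €0.
€783: same outcome either way → loss €0.
€148: same outcome either way → loss €0.
€204: same outcome either way → loss €0.
Maximum loss: €0.

€0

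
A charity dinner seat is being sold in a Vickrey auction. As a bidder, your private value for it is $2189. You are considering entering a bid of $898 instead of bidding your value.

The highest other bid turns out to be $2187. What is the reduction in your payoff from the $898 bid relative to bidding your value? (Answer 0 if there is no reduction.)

Bidding your value $2189: you win (since $2189 > $2187) and pay $2187. Payoff $2.
Bidding $898: you lose. Payoff $0.
The competing bid $2187 lies between your shaded bid and your value, so underbidding forfeits an item you could have won at a profitable price.
Loss from deviating = $2 − ($0) = $2.

$2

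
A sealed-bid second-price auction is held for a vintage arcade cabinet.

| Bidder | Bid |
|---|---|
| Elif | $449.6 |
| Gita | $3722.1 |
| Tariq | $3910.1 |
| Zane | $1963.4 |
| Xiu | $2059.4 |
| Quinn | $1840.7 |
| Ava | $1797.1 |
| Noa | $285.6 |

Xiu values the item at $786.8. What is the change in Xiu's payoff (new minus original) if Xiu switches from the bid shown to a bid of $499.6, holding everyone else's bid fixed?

$0

The highest bid among the other bidders is $3910.1; Xiu's bid doesn't change that.
Original bid $2059.4: Xiu is not highest (top rival bid is $3910.1); payoff $0.
Alternative bid $499.6: Xiu is not highest (top rival bid is $3910.1); payoff $0.
Change in payoff = $0 − ($0) = $0.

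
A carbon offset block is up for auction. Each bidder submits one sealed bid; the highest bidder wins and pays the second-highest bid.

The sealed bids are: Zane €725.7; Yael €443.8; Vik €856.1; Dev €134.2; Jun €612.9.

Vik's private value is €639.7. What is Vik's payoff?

Highest bid: Vik at €856.1, so Vik wins.
Second-highest bid: Zane at €725.7 — that is the price the winner pays.
Vik's payoff = value − price = €639.7 − €725.7 = −€86.

−€86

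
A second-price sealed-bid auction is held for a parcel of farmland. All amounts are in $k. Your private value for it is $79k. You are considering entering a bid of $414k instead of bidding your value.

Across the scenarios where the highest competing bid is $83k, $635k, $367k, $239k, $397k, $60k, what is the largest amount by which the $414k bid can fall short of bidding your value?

$83k: truthful gives $0k, deviation gives −$4k → loss $4k.
$635k: same outcome either way → loss $0k.
$367k: truthful gives $0k, deviation gives −$288k → loss $288k.
$239k: truthful gives $0k, deviation gives −$160k → loss $160k.
$397k: truthful gives $0k, deviation gives −$318k → loss $318k.
$60k: same outcome either way → loss $0k.
Maximum loss: $318k.

$318k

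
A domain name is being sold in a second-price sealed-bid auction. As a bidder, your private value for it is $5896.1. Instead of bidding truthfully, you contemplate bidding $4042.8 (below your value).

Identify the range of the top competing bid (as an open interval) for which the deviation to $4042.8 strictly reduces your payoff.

($4042.8, $5896.1)

If the competing bid is below $4042.8, both bids win at the same price — no difference.
If it is above $5896.1, both bids lose — no difference.
If it lies strictly between $4042.8 and $5896.1, bidding your value wins at a price below your value (positive payoff) while bidding $4042.8 loses (payoff 0).
So the deviation strictly hurts on the open interval ($4042.8, $5896.1).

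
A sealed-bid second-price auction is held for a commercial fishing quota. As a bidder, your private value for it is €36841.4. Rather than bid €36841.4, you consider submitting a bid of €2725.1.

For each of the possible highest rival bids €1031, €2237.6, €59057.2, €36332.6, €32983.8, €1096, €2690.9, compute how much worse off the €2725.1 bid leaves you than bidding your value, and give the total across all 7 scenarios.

€4366.4

The deviation costs you only when the competing bid falls strictly between €2725.1 and €36841.4; elsewhere both bids give the same outcome.
€1031: outcomes coincide → loss €0.
€2237.6: outcomes coincide → loss €0.
€59057.2: outcomes coincide → loss €0.
€36332.6: truthful payoff €508.8, deviation payoff €0 → loss €508.8.
€32983.8: truthful payoff €3857.6, deviation payoff €0 → loss €3857.6.
€1096: outcomes coincide → loss €0.
€2690.9: outcomes coincide → loss €0.
Total loss = €508.8 + €3857.6 = €4366.4.
In a second-price auction your bid sets only whether you win, not what you pay, so bidding your true value is weakly dominant.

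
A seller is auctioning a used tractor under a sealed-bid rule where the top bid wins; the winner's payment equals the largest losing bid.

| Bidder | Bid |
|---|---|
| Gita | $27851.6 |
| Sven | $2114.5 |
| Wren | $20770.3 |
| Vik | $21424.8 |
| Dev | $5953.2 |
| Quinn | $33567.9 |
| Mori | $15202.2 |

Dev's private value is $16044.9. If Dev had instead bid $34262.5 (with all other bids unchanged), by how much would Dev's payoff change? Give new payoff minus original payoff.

−$17523

The highest bid among the other bidders is $33567.9; Dev's bid doesn't change that.
Original bid $5953.2: Dev is not highest (top rival bid is $33567.9); payoff $0.
Alternative bid $34262.5: Dev is highest, pays the top rival bid $33567.9; payoff $16044.9 − $33567.9 = −$17523.
Change in payoff = −$17523 − ($0) = −$17523.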